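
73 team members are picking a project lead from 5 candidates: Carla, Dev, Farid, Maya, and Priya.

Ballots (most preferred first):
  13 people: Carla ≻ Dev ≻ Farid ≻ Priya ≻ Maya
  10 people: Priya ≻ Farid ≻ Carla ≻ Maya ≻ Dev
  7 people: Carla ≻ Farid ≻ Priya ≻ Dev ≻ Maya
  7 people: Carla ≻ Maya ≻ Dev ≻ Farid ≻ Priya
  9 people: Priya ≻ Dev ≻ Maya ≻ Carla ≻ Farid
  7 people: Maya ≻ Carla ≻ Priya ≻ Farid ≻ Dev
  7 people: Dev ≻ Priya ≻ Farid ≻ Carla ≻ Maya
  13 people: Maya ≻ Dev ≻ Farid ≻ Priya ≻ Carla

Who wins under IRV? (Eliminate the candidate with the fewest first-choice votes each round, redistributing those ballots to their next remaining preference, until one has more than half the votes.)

Priya

Round 1: Carla 27, Dev 7, Farid 0, Maya 20, Priya 19. Farid eliminated.
Round 2: Carla 27, Dev 7, Maya 20, Priya 19. Dev eliminated.
Round 3: Carla 27, Maya 20, Priya 26. Maya eliminated.
Round 4: Carla 34, Priya 39. Priya has a majority (≥37).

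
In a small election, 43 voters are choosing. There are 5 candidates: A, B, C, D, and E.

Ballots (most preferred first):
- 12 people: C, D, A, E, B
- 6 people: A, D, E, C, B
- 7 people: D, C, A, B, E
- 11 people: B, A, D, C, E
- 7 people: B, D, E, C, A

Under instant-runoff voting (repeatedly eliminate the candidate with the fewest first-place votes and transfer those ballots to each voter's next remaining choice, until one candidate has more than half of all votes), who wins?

Round 1: A 6, B 18, C 12, D 7, E 0. E eliminated.
Round 2: A 6, B 18, C 12, D 7. A eliminated.
Round 3: B 18, C 12, D 13. C eliminated.
Round 4: B 18, D 25. D has a majority (≥22).

D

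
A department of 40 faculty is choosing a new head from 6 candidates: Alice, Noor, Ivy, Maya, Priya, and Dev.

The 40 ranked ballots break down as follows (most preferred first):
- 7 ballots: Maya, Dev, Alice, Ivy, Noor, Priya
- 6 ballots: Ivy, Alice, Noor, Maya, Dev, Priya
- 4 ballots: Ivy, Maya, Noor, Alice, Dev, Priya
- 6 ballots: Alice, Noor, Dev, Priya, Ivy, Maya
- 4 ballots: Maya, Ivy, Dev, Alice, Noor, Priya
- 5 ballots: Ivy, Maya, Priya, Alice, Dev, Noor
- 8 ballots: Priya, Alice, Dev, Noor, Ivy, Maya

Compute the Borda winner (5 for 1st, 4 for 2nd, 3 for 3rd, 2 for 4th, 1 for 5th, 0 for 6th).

Alice

Alice: 7×3 + 6×4 + 4×2 + 6×5 + 4×2 + 5×2 + 8×4 = 133
Noor: 7×1 + 6×3 + 4×3 + 6×4 + 4×1 + 5×0 + 8×2 = 81
Ivy: 7×2 + 6×5 + 4×5 + 6×1 + 4×4 + 5×5 + 8×1 = 119
Maya: 7×5 + 6×2 + 4×4 + 6×0 + 4×5 + 5×4 + 8×0 = 103
Priya: 7×0 + 6×0 + 4×0 + 6×2 + 4×0 + 5×3 + 8×5 = 67
Dev: 7×4 + 6×1 + 4×1 + 6×3 + 4×3 + 5×1 + 8×3 = 97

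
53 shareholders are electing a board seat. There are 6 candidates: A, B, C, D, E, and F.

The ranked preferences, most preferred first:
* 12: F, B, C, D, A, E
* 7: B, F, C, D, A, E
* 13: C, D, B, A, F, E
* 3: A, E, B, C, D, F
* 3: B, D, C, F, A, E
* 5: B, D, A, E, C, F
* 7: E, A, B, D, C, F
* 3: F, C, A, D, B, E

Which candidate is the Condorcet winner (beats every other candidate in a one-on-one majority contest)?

B

B vs A: 40–13
B vs C: 37–16
B vs D: 37–16
B vs E: 43–10
B vs F: 38–15
B beats every other candidate.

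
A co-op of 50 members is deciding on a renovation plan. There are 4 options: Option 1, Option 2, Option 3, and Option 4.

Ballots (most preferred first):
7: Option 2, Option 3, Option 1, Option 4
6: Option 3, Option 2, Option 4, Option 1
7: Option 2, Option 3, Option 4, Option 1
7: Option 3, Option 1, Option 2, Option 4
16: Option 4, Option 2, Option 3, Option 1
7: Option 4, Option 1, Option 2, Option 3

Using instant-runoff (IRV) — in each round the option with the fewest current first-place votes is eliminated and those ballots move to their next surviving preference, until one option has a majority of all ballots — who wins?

Option 2

Round 1: Option 1 0, Option 2 14, Option 3 13, Option 4 23. Option 1 eliminated.
Round 2: Option 2 14, Option 3 13, Option 4 23. Option 3 eliminated.
Round 3: Option 2 27, Option 4 23. Option 2 has a majority (≥26).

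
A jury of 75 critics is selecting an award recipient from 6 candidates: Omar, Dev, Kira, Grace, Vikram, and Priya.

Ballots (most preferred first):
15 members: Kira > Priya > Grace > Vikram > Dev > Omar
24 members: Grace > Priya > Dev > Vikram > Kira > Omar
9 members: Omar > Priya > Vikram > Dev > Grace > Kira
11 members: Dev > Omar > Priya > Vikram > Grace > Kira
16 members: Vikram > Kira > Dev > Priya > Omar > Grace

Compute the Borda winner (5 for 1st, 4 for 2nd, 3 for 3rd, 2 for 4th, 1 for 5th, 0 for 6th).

Omar: 15×0 + 24×0 + 9×5 + 11×4 + 16×1 = 105
Dev: 15×1 + 24×3 + 9×2 + 11×5 + 16×3 = 208
Kira: 15×5 + 24×1 + 9×0 + 11×0 + 16×4 = 163
Grace: 15×3 + 24×5 + 9×1 + 11×1 + 16×0 = 185
Vikram: 15×2 + 24×2 + 9×3 + 11×2 + 16×5 = 207
Priya: 15×4 + 24×4 + 9×4 + 11×3 + 16×2 = 257

Priya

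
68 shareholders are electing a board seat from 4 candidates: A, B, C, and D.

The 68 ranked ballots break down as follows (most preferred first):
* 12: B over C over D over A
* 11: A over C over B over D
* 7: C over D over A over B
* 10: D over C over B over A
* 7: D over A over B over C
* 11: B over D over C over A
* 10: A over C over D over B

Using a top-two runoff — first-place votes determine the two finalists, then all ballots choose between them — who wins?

A

Round 1 first-place votes: A 21, B 23, C 7, D 17. B and A advance.
Runoff: B is ranked above A on 33 ballots, A above B on 35.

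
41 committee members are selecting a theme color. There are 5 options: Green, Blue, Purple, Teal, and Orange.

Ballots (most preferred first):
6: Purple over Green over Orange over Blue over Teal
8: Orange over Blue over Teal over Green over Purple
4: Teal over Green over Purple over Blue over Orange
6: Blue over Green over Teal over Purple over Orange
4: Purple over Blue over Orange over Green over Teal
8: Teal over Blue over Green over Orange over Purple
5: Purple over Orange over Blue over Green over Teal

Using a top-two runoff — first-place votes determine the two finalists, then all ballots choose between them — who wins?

Round 1 first-place votes: Green 0, Blue 6, Purple 15, Teal 12, Orange 8. Purple and Teal advance.
Runoff: Purple is ranked above Teal on 15 ballots, Teal above Purple on 26.

Teal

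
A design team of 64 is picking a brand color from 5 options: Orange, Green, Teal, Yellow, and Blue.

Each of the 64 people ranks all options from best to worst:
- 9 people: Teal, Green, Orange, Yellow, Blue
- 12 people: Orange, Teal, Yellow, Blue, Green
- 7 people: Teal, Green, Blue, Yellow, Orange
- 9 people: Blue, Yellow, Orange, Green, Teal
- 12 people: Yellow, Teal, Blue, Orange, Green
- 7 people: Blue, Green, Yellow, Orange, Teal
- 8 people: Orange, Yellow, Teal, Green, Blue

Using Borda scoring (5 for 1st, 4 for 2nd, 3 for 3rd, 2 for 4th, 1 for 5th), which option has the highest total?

Orange: 9×3 + 12×5 + 7×1 + 9×3 + 12×2 + 7×2 + 8×5 = 199
Green: 9×4 + 12×1 + 7×4 + 9×2 + 12×1 + 7×4 + 8×2 = 150
Teal: 9×5 + 12×4 + 7×5 + 9×1 + 12×4 + 7×1 + 8×3 = 216
Yellow: 9×2 + 12×3 + 7×2 + 9×4 + 12×5 + 7×3 + 8×4 = 217
Blue: 9×1 + 12×2 + 7×3 + 9×5 + 12×3 + 7×5 + 8×1 = 178

Yellow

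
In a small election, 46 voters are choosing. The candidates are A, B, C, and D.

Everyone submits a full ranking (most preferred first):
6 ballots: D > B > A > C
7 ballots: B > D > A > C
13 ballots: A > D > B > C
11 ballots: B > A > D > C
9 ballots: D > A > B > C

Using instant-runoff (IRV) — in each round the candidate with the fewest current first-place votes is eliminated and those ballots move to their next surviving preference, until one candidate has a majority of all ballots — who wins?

Round 1: A 13, B 18, C 0, D 15. C eliminated.
Round 2: A 13, B 18, D 15. A eliminated.
Round 3: B 18, D 28. D has a majority (≥24).

D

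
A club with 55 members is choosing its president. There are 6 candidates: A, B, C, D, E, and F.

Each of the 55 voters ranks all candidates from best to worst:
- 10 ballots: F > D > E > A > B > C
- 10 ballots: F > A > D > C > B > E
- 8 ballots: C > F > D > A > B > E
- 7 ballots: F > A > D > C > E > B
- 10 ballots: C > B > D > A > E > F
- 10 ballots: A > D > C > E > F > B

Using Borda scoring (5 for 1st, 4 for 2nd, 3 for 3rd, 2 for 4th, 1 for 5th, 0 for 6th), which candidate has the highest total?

D

A: 10×2 + 10×4 + 8×2 + 7×4 + 10×2 + 10×5 = 174
B: 10×1 + 10×1 + 8×1 + 7×0 + 10×4 + 10×0 = 68
C: 10×0 + 10×2 + 8×5 + 7×2 + 10×5 + 10×3 = 154
D: 10×4 + 10×3 + 8×3 + 7×3 + 10×3 + 10×4 = 185
E: 10×3 + 10×0 + 8×0 + 7×1 + 10×1 + 10×2 = 67
F: 10×5 + 10×5 + 8×4 + 7×5 + 10×0 + 10×1 = 177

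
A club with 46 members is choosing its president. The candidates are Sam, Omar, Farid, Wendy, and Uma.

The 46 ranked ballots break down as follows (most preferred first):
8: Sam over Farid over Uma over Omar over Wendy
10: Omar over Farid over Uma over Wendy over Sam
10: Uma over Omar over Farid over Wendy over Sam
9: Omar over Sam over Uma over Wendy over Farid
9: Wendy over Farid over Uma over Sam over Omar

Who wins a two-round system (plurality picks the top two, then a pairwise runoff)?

Uma

Round 1 first-place votes: Sam 8, Omar 19, Farid 0, Wendy 9, Uma 10. Omar and Uma advance.
Runoff: Omar is ranked above Uma on 19 ballots, Uma above Omar on 27.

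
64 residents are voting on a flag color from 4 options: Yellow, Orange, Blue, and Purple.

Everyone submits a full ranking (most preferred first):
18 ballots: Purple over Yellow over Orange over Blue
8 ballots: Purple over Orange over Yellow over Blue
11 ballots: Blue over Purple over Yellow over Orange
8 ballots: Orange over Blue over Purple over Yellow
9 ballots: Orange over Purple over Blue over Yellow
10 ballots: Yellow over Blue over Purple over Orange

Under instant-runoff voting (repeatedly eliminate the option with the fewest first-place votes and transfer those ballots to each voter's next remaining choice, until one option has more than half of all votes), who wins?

Round 1: Yellow 10, Orange 17, Blue 11, Purple 26. Yellow eliminated.
Round 2: Orange 17, Blue 21, Purple 26. Orange eliminated.
Round 3: Blue 29, Purple 35. Purple has a majority (≥33).

Purple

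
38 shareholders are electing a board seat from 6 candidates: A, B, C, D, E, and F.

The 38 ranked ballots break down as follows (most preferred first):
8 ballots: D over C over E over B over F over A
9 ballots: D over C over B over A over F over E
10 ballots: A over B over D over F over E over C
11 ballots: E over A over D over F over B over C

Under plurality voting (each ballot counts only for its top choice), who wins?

First-place votes: A 10, B 0, C 0, D 17, E 11, F 0.

D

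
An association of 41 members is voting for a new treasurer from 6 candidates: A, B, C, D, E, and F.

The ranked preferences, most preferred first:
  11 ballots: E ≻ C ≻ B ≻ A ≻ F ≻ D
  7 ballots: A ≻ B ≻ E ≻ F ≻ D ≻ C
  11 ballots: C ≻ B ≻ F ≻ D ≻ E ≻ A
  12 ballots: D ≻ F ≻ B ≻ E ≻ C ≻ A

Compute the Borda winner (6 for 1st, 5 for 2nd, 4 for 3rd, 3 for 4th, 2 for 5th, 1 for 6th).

A: 11×3 + 7×6 + 11×1 + 12×1 = 98
B: 11×4 + 7×5 + 11×5 + 12×4 = 182
C: 11×5 + 7×1 + 11×6 + 12×2 = 152
D: 11×1 + 7×2 + 11×3 + 12×6 = 130
E: 11×6 + 7×4 + 11×2 + 12×3 = 152
F: 11×2 + 7×3 + 11×4 + 12×5 = 147

B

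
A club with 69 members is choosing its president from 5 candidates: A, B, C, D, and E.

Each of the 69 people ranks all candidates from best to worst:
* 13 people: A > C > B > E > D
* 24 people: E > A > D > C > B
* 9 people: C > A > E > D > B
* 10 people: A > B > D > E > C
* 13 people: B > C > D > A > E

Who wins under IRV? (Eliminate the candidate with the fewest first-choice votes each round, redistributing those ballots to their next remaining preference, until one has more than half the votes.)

A

Round 1: A 23, B 13, C 9, D 0, E 24. D eliminated.
Round 2: A 23, B 13, C 9, E 24. C eliminated.
Round 3: A 32, B 13, E 24. B eliminated.
Round 4: A 45, E 24. A has a majority (≥35).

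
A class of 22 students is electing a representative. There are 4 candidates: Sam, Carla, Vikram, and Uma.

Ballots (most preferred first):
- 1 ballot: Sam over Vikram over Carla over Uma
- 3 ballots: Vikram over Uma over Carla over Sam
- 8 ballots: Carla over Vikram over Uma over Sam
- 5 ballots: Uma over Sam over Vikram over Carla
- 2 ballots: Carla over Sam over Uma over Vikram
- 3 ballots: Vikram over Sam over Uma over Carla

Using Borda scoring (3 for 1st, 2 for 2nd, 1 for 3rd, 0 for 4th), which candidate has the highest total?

Vikram

Sam: 1×3 + 3×0 + 8×0 + 5×2 + 2×2 + 3×2 = 23
Carla: 1×1 + 3×1 + 8×3 + 5×0 + 2×3 + 3×0 = 34
Vikram: 1×2 + 3×3 + 8×2 + 5×1 + 2×0 + 3×3 = 41
Uma: 1×0 + 3×2 + 8×1 + 5×3 + 2×1 + 3×1 = 34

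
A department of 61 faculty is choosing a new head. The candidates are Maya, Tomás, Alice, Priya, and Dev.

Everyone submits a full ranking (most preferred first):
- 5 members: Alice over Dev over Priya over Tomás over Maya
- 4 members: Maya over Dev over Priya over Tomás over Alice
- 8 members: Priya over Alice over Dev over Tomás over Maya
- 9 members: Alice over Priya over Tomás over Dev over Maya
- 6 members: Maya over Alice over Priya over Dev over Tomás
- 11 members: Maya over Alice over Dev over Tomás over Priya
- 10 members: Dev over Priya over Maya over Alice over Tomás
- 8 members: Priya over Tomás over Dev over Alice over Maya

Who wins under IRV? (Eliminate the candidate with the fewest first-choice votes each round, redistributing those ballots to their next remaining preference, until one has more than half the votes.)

Round 1: Maya 21, Tomás 0, Alice 14, Priya 16, Dev 10. Tomás eliminated.
Round 2: Maya 21, Alice 14, Priya 16, Dev 10. Dev eliminated.
Round 3: Maya 21, Alice 14, Priya 26. Alice eliminated.
Round 4: Maya 21, Priya 40. Priya has a majority (≥31).

Priya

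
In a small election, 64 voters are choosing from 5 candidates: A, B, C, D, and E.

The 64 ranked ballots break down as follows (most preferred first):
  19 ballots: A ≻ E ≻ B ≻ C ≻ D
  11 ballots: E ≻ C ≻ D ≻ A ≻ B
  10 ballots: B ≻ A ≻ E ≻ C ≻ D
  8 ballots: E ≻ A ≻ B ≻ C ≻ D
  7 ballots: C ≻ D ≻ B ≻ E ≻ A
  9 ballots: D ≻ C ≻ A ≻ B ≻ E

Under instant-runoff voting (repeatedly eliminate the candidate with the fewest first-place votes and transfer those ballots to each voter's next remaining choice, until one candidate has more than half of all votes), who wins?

A

Round 1: A 19, B 10, C 7, D 9, E 19. C eliminated.
Round 2: A 19, B 10, D 16, E 19. B eliminated.
Round 3: A 29, D 16, E 19. D eliminated.
Round 4: A 38, E 26. A has a majority (≥33).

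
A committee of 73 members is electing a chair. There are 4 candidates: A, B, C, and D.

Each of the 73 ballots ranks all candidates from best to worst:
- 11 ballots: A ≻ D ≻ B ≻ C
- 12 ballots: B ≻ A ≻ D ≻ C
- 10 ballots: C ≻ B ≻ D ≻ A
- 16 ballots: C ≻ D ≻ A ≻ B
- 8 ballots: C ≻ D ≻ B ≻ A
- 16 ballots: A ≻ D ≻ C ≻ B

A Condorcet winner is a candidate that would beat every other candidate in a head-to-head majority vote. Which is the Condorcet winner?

A

A vs B: 43–30
A vs C: 39–34
A vs D: 39–34
A beats every other candidate.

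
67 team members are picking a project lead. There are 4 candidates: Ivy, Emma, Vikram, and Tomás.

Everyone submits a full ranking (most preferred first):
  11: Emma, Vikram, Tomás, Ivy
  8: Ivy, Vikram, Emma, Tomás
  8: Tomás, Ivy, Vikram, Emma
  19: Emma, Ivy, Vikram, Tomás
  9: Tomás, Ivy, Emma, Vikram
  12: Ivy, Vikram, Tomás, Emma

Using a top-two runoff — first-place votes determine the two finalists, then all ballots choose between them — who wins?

Ivy

Round 1 first-place votes: Ivy 20, Emma 30, Vikram 0, Tomás 17. Emma and Ivy advance.
Runoff: Emma is ranked above Ivy on 30 ballots, Ivy above Emma on 37.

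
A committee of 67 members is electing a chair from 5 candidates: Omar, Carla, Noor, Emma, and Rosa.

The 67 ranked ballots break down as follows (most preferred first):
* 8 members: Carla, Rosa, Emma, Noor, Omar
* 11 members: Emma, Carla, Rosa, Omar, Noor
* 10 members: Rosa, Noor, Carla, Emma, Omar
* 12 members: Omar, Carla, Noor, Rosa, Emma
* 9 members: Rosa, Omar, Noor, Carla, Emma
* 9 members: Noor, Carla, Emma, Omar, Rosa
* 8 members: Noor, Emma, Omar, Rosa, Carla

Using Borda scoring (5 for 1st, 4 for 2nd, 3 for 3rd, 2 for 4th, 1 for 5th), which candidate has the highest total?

Carla

Omar: 8×1 + 11×2 + 10×1 + 12×5 + 9×4 + 9×2 + 8×3 = 178
Carla: 8×5 + 11×4 + 10×3 + 12×4 + 9×2 + 9×4 + 8×1 = 224
Noor: 8×2 + 11×1 + 10×4 + 12×3 + 9×3 + 9×5 + 8×5 = 215
Emma: 8×3 + 11×5 + 10×2 + 12×1 + 9×1 + 9×3 + 8×4 = 179
Rosa: 8×4 + 11×3 + 10×5 + 12×2 + 9×5 + 9×1 + 8×2 = 209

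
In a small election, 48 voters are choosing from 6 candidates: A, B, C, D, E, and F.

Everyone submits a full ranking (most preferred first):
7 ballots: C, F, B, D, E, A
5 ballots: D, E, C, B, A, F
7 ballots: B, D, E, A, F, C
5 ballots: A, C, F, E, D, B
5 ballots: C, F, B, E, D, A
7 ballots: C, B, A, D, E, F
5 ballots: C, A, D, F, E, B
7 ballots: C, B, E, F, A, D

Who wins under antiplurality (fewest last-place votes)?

Last-place votes: A 12, B 10, C 7, D 7, E 0, F 12.

E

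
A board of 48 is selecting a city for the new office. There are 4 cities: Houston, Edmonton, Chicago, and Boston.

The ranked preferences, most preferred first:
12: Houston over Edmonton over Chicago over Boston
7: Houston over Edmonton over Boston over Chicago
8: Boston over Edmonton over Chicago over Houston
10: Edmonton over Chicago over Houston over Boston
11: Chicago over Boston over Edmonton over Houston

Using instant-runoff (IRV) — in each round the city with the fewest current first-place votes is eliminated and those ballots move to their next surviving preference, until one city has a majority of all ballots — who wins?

Edmonton

Round 1: Houston 19, Edmonton 10, Chicago 11, Boston 8. Boston eliminated.
Round 2: Houston 19, Edmonton 18, Chicago 11. Chicago eliminated.
Round 3: Houston 19, Edmonton 29. Edmonton has a majority (≥25).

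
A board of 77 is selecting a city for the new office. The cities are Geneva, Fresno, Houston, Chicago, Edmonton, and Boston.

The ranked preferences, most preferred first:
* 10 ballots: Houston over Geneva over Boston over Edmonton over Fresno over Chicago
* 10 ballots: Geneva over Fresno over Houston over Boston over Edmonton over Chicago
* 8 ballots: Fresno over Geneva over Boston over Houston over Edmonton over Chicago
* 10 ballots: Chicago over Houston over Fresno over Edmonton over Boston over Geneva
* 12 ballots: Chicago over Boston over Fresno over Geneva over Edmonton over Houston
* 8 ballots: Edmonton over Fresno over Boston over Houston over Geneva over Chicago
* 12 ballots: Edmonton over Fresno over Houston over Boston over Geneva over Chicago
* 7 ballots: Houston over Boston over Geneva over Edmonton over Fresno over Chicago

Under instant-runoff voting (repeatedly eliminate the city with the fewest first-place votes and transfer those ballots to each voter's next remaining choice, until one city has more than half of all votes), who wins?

Round 1: Geneva 10, Fresno 8, Houston 17, Chicago 22, Edmonton 20, Boston 0. Boston eliminated.
Round 2: Geneva 10, Fresno 8, Houston 17, Chicago 22, Edmonton 20. Fresno eliminated.
Round 3: Geneva 18, Houston 17, Chicago 22, Edmonton 20. Houston eliminated.
Round 4: Geneva 35, Chicago 22, Edmonton 20. Edmonton eliminated.
Round 5: Geneva 55, Chicago 22. Geneva has a majority (≥39).

Geneva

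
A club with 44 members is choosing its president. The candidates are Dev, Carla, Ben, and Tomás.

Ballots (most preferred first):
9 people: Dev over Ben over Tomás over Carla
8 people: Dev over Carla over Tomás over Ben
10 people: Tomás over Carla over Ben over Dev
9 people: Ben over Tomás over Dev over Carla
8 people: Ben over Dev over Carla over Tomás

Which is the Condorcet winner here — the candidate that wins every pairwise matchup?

Ben vs Dev: 27–17
Ben vs Carla: 26–18
Ben vs Tomás: 26–18
Ben beats every other candidate.

Ben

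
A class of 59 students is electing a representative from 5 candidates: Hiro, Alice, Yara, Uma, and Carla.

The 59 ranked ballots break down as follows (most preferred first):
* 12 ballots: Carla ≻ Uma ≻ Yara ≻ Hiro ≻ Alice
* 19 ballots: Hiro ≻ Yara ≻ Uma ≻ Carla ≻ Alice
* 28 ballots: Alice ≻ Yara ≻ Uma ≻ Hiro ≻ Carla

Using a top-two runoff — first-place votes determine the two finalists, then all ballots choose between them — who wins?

Hiro

Round 1 first-place votes: Hiro 19, Alice 28, Yara 0, Uma 0, Carla 12. Alice and Hiro advance.
Runoff: Alice is ranked above Hiro on 28 ballots, Hiro above Alice on 31.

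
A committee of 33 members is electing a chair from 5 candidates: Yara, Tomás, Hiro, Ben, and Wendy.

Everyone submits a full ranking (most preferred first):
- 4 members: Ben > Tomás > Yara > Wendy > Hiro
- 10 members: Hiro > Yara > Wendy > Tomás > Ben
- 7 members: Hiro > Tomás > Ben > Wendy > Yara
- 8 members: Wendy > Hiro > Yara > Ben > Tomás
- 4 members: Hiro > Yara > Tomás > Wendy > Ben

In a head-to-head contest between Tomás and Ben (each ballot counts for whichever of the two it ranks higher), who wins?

Tomás is ranked above Ben on 21 ballots; Ben above Tomás on 12.

Tomás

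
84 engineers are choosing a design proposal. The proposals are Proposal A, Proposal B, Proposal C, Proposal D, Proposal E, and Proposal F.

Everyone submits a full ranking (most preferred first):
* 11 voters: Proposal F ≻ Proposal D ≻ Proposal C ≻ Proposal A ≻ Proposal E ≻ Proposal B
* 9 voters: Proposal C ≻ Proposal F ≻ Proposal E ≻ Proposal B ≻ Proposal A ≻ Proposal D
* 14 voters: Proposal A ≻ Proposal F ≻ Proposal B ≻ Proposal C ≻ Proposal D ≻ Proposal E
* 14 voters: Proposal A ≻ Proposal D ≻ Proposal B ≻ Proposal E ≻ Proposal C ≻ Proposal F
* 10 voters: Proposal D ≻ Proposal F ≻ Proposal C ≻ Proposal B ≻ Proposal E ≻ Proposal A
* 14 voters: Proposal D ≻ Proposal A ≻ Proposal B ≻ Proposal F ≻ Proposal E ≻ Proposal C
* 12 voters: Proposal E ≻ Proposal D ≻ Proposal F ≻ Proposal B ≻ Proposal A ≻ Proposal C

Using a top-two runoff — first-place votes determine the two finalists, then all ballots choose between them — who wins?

Round 1 first-place votes: Proposal A 28, Proposal B 0, Proposal C 9, Proposal D 24, Proposal E 12, Proposal F 11. Proposal A and Proposal D advance.
Runoff: Proposal A is ranked above Proposal D on 37 ballots, Proposal D above Proposal A on 47.

Proposal D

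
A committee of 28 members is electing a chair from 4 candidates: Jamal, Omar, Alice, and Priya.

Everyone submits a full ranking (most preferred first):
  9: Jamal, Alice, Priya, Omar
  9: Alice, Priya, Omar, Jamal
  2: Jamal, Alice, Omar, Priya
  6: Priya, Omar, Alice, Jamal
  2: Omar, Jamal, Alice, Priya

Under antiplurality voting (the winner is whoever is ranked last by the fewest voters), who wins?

Last-place votes: Jamal 15, Omar 9, Alice 0, Priya 4.

Alice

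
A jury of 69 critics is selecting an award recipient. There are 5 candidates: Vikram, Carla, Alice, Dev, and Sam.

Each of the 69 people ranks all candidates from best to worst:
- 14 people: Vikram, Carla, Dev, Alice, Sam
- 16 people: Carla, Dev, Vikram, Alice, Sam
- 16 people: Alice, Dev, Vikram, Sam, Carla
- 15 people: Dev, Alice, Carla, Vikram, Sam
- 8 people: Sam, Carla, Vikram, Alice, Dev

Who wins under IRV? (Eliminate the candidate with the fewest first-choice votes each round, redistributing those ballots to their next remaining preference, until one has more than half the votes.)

Round 1: Vikram 14, Carla 16, Alice 16, Dev 15, Sam 8. Sam eliminated.
Round 2: Vikram 14, Carla 24, Alice 16, Dev 15. Vikram eliminated.
Round 3: Carla 38, Alice 16, Dev 15. Carla has a majority (≥35).

Carla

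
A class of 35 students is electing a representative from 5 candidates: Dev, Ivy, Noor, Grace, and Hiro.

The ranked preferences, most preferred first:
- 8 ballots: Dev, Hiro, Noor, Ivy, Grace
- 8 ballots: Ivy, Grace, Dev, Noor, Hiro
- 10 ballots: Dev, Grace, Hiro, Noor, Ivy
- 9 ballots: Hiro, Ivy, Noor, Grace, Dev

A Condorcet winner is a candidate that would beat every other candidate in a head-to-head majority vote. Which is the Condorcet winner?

Dev vs Ivy: 18–17
Dev vs Noor: 26–9
Dev vs Grace: 18–17
Dev vs Hiro: 26–9
Dev beats every other candidate.

Dev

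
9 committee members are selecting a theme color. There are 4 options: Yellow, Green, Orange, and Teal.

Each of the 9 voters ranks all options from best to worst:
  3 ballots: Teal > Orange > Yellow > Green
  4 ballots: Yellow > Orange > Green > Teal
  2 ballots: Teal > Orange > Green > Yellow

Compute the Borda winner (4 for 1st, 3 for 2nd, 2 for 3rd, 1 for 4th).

Yellow: 3×2 + 4×4 + 2×1 = 24
Green: 3×1 + 4×2 + 2×2 = 15
Orange: 3×3 + 4×3 + 2×3 = 27
Teal: 3×4 + 4×1 + 2×4 = 24

Orange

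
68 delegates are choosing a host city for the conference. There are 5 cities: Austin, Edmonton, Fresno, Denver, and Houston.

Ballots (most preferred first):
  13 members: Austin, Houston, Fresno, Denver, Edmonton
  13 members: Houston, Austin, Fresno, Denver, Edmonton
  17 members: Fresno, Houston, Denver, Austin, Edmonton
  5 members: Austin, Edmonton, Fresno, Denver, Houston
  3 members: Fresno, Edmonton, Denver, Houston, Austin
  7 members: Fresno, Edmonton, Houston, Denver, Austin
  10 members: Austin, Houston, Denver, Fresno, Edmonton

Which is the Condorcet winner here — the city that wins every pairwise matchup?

Houston vs Austin: 40–28
Houston vs Edmonton: 53–15
Houston vs Fresno: 36–32
Houston vs Denver: 60–8
Houston beats every other city.

Houston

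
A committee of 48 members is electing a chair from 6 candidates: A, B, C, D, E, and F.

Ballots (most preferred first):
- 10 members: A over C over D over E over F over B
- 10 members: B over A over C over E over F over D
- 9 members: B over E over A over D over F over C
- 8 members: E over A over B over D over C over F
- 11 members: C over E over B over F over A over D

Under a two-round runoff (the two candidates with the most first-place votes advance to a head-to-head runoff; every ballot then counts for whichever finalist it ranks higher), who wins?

B

Round 1 first-place votes: A 10, B 19, C 11, D 0, E 8, F 0. B and C advance.
Runoff: B is ranked above C on 27 ballots, C above B on 21.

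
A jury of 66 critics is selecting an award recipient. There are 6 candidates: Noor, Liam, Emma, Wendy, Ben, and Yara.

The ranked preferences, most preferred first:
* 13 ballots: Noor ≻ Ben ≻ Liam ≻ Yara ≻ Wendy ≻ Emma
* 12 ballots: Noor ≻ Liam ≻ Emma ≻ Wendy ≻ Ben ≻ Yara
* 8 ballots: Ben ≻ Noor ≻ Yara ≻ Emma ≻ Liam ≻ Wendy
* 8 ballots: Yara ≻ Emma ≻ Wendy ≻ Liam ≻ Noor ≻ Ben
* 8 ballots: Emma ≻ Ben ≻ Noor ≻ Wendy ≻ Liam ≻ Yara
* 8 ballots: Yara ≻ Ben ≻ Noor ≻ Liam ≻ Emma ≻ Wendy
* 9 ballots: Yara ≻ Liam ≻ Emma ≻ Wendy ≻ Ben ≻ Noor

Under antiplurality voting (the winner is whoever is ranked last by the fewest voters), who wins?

Last-place votes: Noor 9, Liam 0, Emma 13, Wendy 16, Ben 8, Yara 20.

Liam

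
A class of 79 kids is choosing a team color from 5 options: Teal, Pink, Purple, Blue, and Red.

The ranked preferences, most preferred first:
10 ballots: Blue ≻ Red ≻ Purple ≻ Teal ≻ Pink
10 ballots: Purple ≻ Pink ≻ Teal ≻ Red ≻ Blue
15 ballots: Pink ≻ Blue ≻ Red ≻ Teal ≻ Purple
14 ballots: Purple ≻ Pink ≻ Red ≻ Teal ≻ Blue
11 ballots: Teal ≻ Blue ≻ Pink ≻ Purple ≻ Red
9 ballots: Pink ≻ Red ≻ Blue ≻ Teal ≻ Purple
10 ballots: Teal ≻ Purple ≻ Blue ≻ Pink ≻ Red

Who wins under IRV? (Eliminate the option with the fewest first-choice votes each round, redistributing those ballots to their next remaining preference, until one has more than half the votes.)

Purple

Round 1: Teal 21, Pink 24, Purple 24, Blue 10, Red 0. Red eliminated.
Round 2: Teal 21, Pink 24, Purple 24, Blue 10. Blue eliminated.
Round 3: Teal 21, Pink 24, Purple 34. Teal eliminated.
Round 4: Pink 35, Purple 44. Purple has a majority (≥40).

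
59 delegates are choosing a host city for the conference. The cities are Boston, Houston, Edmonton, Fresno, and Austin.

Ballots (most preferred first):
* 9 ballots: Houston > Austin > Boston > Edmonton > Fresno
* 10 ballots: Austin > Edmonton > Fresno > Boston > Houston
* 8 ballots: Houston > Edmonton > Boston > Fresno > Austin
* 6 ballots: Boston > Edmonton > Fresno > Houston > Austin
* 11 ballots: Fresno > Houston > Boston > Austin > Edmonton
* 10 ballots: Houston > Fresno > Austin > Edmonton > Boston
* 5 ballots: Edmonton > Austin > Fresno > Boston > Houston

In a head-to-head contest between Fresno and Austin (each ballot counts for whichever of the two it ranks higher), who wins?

Fresno

Fresno is ranked above Austin on 35 ballots; Austin above Fresno on 24.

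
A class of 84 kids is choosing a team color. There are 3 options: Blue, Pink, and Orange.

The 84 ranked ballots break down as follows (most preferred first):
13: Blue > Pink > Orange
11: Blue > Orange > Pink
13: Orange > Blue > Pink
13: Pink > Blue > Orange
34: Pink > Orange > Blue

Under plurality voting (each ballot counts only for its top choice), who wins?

First-place votes: Blue 24, Pink 47, Orange 13.

Pink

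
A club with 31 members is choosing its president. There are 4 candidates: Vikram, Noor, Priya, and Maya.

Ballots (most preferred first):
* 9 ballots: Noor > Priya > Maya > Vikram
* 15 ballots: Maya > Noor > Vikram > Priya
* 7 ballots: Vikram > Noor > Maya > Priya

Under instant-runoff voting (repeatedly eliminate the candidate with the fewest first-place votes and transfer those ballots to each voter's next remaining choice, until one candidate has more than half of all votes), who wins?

Noor

Round 1: Vikram 7, Noor 9, Priya 0, Maya 15. Priya eliminated.
Round 2: Vikram 7, Noor 9, Maya 15. Vikram eliminated.
Round 3: Noor 16, Maya 15. Noor has a majority (≥16).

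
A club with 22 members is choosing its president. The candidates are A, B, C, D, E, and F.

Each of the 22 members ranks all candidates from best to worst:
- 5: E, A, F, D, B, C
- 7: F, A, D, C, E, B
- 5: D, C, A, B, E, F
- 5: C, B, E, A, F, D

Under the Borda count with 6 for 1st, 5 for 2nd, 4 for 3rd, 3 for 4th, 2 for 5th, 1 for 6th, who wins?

A

A: 5×5 + 7×5 + 5×4 + 5×3 = 95
B: 5×2 + 7×1 + 5×3 + 5×5 = 57
C: 5×1 + 7×3 + 5×5 + 5×6 = 81
D: 5×3 + 7×4 + 5×6 + 5×1 = 78
E: 5×6 + 7×2 + 5×2 + 5×4 = 74
F: 5×4 + 7×6 + 5×1 + 5×2 = 77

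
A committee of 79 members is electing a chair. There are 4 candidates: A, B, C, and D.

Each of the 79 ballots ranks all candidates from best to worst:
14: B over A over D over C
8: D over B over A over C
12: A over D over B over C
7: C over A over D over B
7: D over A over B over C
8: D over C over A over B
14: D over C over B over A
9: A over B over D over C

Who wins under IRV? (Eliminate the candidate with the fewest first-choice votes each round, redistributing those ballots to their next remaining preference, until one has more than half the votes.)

A

Round 1: A 21, B 14, C 7, D 37. C eliminated.
Round 2: A 28, B 14, D 37. B eliminated.
Round 3: A 42, D 37. A has a majority (≥40).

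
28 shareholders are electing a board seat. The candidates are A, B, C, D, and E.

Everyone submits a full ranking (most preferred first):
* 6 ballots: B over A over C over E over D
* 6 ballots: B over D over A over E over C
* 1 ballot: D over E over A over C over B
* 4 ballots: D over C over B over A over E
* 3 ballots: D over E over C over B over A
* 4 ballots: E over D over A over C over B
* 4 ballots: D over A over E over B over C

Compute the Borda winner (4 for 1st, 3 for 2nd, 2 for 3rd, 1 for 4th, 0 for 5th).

D

A: 6×3 + 6×2 + 1×2 + 4×1 + 3×0 + 4×2 + 4×3 = 56
B: 6×4 + 6×4 + 1×0 + 4×2 + 3×1 + 4×0 + 4×1 = 63
C: 6×2 + 6×0 + 1×1 + 4×3 + 3×2 + 4×1 + 4×0 = 35
D: 6×0 + 6×3 + 1×4 + 4×4 + 3×4 + 4×3 + 4×4 = 78
E: 6×1 + 6×1 + 1×3 + 4×0 + 3×3 + 4×4 + 4×2 = 48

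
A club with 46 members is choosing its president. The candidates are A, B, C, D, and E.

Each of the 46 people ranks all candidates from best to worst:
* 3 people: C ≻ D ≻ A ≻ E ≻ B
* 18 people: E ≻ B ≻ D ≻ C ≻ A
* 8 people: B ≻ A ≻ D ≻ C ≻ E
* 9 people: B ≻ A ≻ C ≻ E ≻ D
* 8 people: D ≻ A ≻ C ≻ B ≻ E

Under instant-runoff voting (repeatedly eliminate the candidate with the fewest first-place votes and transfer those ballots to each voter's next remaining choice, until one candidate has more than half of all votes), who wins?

B

Round 1: A 0, B 17, C 3, D 8, E 18. A eliminated.
Round 2: B 17, C 3, D 8, E 18. C eliminated.
Round 3: B 17, D 11, E 18. D eliminated.
Round 4: B 25, E 21. B has a majority (≥24).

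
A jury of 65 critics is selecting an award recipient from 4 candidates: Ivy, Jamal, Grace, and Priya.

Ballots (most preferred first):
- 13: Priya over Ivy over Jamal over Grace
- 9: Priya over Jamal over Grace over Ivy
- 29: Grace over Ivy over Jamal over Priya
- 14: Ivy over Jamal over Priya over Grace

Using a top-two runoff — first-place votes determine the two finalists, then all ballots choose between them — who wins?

Priya

Round 1 first-place votes: Ivy 14, Jamal 0, Grace 29, Priya 22. Grace and Priya advance.
Runoff: Grace is ranked above Priya on 29 ballots, Priya above Grace on 36.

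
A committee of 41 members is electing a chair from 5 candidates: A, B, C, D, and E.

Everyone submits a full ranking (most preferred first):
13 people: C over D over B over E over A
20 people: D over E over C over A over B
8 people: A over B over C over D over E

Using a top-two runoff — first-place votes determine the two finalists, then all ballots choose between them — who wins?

C

Round 1 first-place votes: A 8, B 0, C 13, D 20, E 0. D and C advance.
Runoff: D is ranked above C on 20 ballots, C above D on 21.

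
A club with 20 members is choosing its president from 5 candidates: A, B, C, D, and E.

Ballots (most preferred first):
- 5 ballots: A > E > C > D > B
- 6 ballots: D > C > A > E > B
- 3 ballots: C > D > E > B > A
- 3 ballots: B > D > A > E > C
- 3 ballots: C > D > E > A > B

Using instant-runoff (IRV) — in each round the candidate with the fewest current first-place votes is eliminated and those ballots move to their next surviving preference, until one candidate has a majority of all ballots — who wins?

Round 1: A 5, B 3, C 6, D 6, E 0. E eliminated.
Round 2: A 5, B 3, C 6, D 6. B eliminated.
Round 3: A 5, C 6, D 9. A eliminated.
Round 4: C 11, D 9. C has a majority (≥11).

C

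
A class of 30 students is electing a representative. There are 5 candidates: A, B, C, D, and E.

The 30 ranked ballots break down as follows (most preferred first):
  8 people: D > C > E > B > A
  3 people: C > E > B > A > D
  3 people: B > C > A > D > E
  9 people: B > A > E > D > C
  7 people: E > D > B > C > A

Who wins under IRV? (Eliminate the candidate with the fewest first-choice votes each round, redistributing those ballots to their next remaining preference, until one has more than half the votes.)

E

Round 1: A 0, B 12, C 3, D 8, E 7. A eliminated.
Round 2: B 12, C 3, D 8, E 7. C eliminated.
Round 3: B 12, D 8, E 10. D eliminated.
Round 4: B 12, E 18. E has a majority (≥16).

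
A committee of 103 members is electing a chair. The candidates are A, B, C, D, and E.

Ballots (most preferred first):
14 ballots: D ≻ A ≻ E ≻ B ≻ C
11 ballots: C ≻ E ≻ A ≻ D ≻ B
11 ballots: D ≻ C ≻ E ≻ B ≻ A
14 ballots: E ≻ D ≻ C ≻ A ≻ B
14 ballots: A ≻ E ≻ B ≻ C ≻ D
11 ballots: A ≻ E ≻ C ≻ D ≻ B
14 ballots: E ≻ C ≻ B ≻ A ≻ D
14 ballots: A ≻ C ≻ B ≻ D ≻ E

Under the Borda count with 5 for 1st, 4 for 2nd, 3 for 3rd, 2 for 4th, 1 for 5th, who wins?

A: 14×4 + 11×3 + 11×1 + 14×2 + 14×5 + 11×5 + 14×2 + 14×5 = 351
B: 14×2 + 11×1 + 11×2 + 14×1 + 14×3 + 11×1 + 14×3 + 14×3 = 212
C: 14×1 + 11×5 + 11×4 + 14×3 + 14×2 + 11×3 + 14×4 + 14×4 = 328
D: 14×5 + 11×2 + 11×5 + 14×4 + 14×1 + 11×2 + 14×1 + 14×2 = 281
E: 14×3 + 11×4 + 11×3 + 14×5 + 14×4 + 11×4 + 14×5 + 14×1 = 373

E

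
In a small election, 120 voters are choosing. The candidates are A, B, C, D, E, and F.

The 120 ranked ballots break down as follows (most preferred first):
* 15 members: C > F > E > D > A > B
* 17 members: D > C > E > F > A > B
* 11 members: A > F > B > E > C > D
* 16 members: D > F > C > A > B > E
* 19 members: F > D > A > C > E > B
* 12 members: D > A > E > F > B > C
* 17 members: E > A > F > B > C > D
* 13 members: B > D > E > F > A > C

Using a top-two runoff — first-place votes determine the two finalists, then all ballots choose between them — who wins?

Round 1 first-place votes: A 11, B 13, C 15, D 45, E 17, F 19. D and F advance.
Runoff: D is ranked above F on 58 ballots, F above D on 62.

F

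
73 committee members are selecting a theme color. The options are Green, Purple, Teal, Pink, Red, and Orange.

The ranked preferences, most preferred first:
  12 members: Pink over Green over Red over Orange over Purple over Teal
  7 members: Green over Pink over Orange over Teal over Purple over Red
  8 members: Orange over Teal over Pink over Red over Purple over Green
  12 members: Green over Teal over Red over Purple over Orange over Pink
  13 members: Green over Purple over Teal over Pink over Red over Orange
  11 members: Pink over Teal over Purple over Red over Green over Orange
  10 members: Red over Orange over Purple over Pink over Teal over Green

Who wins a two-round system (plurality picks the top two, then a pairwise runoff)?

Round 1 first-place votes: Green 32, Purple 0, Teal 0, Pink 23, Red 10, Orange 8. Green and Pink advance.
Runoff: Green is ranked above Pink on 32 ballots, Pink above Green on 41.

Pink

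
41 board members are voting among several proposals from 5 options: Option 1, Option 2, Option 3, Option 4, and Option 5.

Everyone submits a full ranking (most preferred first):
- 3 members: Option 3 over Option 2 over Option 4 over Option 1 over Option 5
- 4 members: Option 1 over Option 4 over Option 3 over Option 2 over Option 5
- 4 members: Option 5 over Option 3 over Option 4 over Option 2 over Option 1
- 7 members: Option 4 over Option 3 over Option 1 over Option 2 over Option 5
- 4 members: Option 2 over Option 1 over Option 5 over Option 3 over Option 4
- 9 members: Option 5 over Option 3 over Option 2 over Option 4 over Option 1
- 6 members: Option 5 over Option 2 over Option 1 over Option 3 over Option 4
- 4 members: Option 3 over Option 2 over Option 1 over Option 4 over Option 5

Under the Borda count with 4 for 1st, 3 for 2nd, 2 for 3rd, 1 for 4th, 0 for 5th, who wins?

Option 3

Option 1: 3×1 + 4×4 + 4×0 + 7×2 + 4×3 + 9×0 + 6×2 + 4×2 = 65
Option 2: 3×3 + 4×1 + 4×1 + 7×1 + 4×4 + 9×2 + 6×3 + 4×3 = 88
Option 3: 3×4 + 4×2 + 4×3 + 7×3 + 4×1 + 9×3 + 6×1 + 4×4 = 106
Option 4: 3×2 + 4×3 + 4×2 + 7×4 + 4×0 + 9×1 + 6×0 + 4×1 = 67
Option 5: 3×0 + 4×0 + 4×4 + 7×0 + 4×2 + 9×4 + 6×4 + 4×0 = 84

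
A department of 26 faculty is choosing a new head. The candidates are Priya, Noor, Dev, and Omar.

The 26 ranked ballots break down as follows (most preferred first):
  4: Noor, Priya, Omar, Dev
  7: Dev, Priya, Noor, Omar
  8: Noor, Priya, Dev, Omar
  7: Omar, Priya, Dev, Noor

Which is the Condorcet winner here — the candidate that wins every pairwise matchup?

Priya vs Noor: 14–12
Priya vs Dev: 19–7
Priya vs Omar: 19–7
Priya beats every other candidate.

Priya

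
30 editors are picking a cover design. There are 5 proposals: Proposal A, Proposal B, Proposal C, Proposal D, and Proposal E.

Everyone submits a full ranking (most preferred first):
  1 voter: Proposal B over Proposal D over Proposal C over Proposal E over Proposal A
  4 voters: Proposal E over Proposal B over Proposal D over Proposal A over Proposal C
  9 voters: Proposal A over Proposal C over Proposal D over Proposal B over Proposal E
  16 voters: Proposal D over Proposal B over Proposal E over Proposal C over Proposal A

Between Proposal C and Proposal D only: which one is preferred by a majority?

Proposal D

Proposal C is ranked above Proposal D on 9 ballots; Proposal D above Proposal C on 21.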